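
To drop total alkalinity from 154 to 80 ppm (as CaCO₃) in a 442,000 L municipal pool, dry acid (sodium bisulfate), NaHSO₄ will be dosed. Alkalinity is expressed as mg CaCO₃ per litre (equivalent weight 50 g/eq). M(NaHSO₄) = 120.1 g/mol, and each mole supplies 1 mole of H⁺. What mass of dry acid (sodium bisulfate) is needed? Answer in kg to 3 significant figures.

Alkalinity to neutralize: (154 − 80) = 74 mg/L as CaCO₃ × 442,000 L = 32,710 g as CaCO₃.
Equivalents of H⁺ required: 32,710 ÷ 50 g/eq = 654.2 eq = 654.2 mol NaHSO₄.
Mass of NaHSO₄: 654.2 × 120.1 = 78,560 g.

78.6 kg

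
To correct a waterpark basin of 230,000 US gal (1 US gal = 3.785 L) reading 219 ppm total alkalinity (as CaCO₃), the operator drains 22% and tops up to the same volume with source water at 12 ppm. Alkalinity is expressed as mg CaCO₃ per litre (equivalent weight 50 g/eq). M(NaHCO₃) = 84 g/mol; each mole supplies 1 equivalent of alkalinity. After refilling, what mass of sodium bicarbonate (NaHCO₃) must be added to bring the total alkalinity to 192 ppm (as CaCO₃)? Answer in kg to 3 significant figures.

27.1 kg

Volume: 230,000 US gal × 3.785 L/gal = 870,550 L.
After draining 22% and refilling: 219 × 0.78 + 12 × 0.22 = 173.46 ppm.
Deficit to target: 192 − 173.46 = 18.54 mg/L.
As CaCO₃: 18.54 mg/L × 870,550 L = 16,140 g; ÷ 50 g/eq ÷ 1 = 322.8 mol NaHCO₃.
Mass: 322.8 × 84 = 27,120 g.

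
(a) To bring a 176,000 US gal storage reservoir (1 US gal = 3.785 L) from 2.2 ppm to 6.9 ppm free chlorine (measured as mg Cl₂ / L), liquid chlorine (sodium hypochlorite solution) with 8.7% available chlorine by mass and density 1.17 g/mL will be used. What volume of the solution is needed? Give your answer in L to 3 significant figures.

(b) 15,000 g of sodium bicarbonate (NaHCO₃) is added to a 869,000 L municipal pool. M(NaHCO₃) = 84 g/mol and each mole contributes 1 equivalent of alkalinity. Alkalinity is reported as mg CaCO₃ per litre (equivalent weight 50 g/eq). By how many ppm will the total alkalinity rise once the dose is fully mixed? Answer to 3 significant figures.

(a) Volume: 176,000 US gal × 3.785 L/gal = 666,160 L.
(a) Chlorine deficit: 6.9 − 2.2 = 4.7 ppm = 4.7 mg/L as Cl₂.
(a) Cl₂ equivalent needed: 4.7 mg/L × 666,160 L = 3,131,000 mg = 3131 g.
(a) Product at 8.7% available chlorine: 3131 / 0.087 = 35,990 g.
(a) Volume at density 1.17 g/mL: 35,990 g ÷ 1.17 g/mL = 30,760 mL.

(b) Moles of NaHCO₃: 15,000 g ÷ 84 g/mol = 178.6 mol → 178.6 eq of alkalinity.
(b) As CaCO₃: 178.6 eq × 50 g/eq = 8929 g.
(b) Rise: 8929 g / 869,000 L × 1000 = 10.27 mg/L.

(a) 30.8 L; (b) 10.3 ppm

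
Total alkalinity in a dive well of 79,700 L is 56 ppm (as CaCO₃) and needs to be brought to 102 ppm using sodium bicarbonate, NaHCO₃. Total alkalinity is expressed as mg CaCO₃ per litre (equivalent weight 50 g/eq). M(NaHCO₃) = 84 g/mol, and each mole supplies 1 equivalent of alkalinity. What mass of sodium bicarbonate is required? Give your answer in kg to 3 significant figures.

6.16 kg

Alkalinity to add: (102 − 56) = 46 mg/L as CaCO₃ × 79,700 L = 3666 g as CaCO₃.
Equivalents: 3666 g ÷ 50 g/eq = 73.32 eq.
NaHCO₃ supplies 1 eq per mole → 73.32 mol.
Mass: 73.32 mol × 84 g/mol = 6159 g.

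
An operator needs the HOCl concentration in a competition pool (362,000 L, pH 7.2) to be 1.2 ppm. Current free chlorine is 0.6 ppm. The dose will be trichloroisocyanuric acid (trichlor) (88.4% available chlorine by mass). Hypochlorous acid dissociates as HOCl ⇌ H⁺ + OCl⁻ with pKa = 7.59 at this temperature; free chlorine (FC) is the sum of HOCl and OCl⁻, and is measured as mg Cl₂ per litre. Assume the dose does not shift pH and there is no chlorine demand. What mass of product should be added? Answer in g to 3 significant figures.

[OCl⁻]/[HOCl] = 10^(pH − pKa) = 10^(7.2 − 7.59) = 0.4074; fraction as HOCl = 1/(1 + 0.4074) = 0.7105.
Free chlorine required for 1.2 ppm HOCl: 1.2 / 0.7105 = 1.689 ppm.
FC to add: 1.689 − 0.6 = 1.089 mg/L as Cl₂.
Cl₂ equivalent: 1.089 mg/L × 362,000 L = 394.2 g.
Product at 88.4% available Cl: 394.2 / 0.884 = 445.9 g.

446 g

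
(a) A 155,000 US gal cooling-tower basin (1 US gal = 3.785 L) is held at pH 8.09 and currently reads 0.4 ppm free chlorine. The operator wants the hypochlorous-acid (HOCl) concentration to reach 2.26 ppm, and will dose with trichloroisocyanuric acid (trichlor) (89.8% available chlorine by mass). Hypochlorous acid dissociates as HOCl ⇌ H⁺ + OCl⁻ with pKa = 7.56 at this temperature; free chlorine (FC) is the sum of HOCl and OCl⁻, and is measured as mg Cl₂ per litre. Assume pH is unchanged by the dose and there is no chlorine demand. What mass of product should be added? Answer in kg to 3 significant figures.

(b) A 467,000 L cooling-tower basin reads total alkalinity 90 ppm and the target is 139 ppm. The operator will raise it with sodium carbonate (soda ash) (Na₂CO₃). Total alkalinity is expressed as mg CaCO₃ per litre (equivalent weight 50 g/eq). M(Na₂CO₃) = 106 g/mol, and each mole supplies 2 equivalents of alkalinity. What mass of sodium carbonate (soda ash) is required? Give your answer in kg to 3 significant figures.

(a) 6.22 kg; (b) 24.3 kg

(a) Volume: 155,000 US gal × 3.785 L/gal = 586,675 L.
(a) [OCl⁻]/[HOCl] = 10^(pH − pKa) = 10^(8.09 − 7.56) = 3.388; fraction as HOCl = 1/(1 + 3.388) = 0.2279.
(a) Free chlorine required for 2.26 ppm HOCl: 2.26 / 0.2279 = 9.918 ppm.
(a) FC to add: 9.918 − 0.4 = 9.518 mg/L as Cl₂.
(a) Cl₂ equivalent: 9.518 mg/L × 586,675 L = 5584 g.
(a) Product at 89.8% available Cl: 5584 / 0.898 = 6218 g.

(b) Alkalinity to add: (139 − 90) = 49 mg/L as CaCO₃ × 467,000 L = 22,880 g as CaCO₃.
(b) Equivalents: 22,880 g ÷ 50 g/eq = 457.7 eq.
(b) Each mole of Na₂CO₃ supplies 2 eq, so 457.7 / 2 = 228.8 mol.
(b) Mass: 228.8 mol × 106 g/mol = 24,260 g.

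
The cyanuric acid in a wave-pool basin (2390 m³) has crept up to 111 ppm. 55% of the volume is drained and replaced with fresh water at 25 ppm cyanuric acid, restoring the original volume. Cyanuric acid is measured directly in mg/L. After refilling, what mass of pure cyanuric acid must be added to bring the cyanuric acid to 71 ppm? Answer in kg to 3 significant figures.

17.4 kg

Volume: 2390 m³ = 2,390,000 L.
After draining 55% and refilling: 111 × 0.45 + 25 × 0.55 = 63.7 ppm.
Deficit to target: 71 − 63.7 = 7.3 mg/L.
Mass: 7.3 mg/L × 2,390,000 L = 17,450 g cyanuric acid.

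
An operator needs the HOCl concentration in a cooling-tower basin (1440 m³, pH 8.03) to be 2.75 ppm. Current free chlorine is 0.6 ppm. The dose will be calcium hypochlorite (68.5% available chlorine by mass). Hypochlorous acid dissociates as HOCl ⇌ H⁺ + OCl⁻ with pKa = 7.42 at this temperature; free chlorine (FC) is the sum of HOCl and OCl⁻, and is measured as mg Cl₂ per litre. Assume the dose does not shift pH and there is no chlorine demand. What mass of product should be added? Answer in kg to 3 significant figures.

28.1 kg

Volume: 1440 m³ = 1,440,000 L.
[OCl⁻]/[HOCl] = 10^(pH − pKa) = 10^(8.03 − 7.42) = 4.074; fraction as HOCl = 1/(1 + 4.074) = 0.1971.
Free chlorine required for 2.75 ppm HOCl: 2.75 / 0.1971 = 13.95 ppm.
FC to add: 13.95 − 0.6 = 13.35 mg/L as Cl₂.
Cl₂ equivalent: 13.35 mg/L × 1,440,000 L = 19,230 g.
Product at 68.5% available Cl: 19,230 / 0.685 = 28,070 g.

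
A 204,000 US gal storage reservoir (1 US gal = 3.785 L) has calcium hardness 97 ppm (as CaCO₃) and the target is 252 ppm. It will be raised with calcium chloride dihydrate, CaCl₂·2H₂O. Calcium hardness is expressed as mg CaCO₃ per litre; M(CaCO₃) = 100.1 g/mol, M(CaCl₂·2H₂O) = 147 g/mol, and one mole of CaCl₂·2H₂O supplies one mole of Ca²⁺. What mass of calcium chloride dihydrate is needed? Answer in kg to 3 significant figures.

176 kg

Volume: 204,000 US gal × 3.785 L/gal = 772,140 L.
Hardness to add: (252 − 97) = 155 mg/L as CaCO₃ × 772,140 L = 119,700 g as CaCO₃.
Moles of Ca²⁺ (1 mol Ca²⁺ ≡ 1 mol CaCO₃): 119,700 / 100.1 g/mol = 1196 mol.
Mass of CaCl₂·2H₂O: 1196 × 147 = 175,800 g.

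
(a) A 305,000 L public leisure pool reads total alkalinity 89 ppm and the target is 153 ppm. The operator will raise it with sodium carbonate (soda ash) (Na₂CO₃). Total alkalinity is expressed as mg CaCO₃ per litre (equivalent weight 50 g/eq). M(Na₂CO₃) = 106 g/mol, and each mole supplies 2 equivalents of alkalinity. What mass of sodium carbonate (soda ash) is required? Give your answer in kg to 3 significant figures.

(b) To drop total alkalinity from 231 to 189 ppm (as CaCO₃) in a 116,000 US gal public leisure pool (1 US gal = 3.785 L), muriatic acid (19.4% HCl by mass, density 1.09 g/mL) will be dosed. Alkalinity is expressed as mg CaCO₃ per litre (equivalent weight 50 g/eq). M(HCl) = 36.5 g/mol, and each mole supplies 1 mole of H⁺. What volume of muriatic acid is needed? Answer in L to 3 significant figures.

(a) Alkalinity to add: (153 − 89) = 64 mg/L as CaCO₃ × 305,000 L = 19,520 g as CaCO₃.
(a) Equivalents: 19,520 g ÷ 50 g/eq = 390.4 eq.
(a) Each mole of Na₂CO₃ supplies 2 eq, so 390.4 / 2 = 195.2 mol.
(a) Mass: 195.2 mol × 106 g/mol = 20,690 g.

(b) Volume: 116,000 US gal × 3.785 L/gal = 439,060 L.
(b) Alkalinity to neutralize: (231 − 189) = 42 mg/L as CaCO₃ × 439,060 L = 18,440 g as CaCO₃.
(b) Equivalents of H⁺ required: 18,440 ÷ 50 g/eq = 368.8 eq = 368.8 mol HCl.
(b) Mass of HCl: 368.8 × 36.5 = 13,460 g.
(b) Mass of 19.4% solution: 13,460 / 0.194 = 69,390 g.
(b) Volume: 69,390 g ÷ 1.09 g/mL = 63,660 mL.

(a) 20.7 kg; (b) 63.7 L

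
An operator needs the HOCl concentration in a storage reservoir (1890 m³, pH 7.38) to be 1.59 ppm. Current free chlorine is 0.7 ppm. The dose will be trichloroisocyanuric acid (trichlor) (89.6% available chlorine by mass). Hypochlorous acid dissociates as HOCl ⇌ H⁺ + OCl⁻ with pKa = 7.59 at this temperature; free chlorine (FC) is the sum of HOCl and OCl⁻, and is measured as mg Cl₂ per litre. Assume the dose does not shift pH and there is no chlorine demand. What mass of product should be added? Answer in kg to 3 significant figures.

Volume: 1890 m³ = 1,890,000 L.
[OCl⁻]/[HOCl] = 10^(pH − pKa) = 10^(7.38 − 7.59) = 0.6166; fraction as HOCl = 1/(1 + 0.6166) = 0.6186.
Free chlorine required for 1.59 ppm HOCl: 1.59 / 0.6186 = 2.57 ppm.
FC to add: 2.57 − 0.7 = 1.87 mg/L as Cl₂.
Cl₂ equivalent: 1.87 mg/L × 1,890,000 L = 3535 g.
Product at 89.6% available Cl: 3535 / 0.896 = 3945 g.

3.95 kg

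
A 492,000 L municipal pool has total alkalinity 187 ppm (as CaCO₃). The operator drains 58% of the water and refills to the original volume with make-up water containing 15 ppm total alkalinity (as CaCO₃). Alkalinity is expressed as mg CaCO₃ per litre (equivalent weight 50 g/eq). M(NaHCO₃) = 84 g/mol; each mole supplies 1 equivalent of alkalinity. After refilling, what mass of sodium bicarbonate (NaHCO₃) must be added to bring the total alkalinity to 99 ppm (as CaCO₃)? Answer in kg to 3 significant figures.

After draining 58% and refilling: 187 × 0.42 + 15 × 0.58 = 87.24 ppm.
Deficit to target: 99 − 87.24 = 11.76 mg/L.
As CaCO₃: 11.76 mg/L × 492,000 L = 5786 g; ÷ 50 g/eq ÷ 1 = 115.7 mol NaHCO₃.
Mass: 115.7 × 84 = 9720 g.

9.72 kg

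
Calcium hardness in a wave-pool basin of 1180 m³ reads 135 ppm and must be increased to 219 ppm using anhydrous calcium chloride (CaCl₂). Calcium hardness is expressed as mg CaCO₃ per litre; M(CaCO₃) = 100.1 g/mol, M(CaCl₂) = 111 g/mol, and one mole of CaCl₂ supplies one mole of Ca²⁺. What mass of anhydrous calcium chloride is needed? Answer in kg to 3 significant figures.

Volume: 1180 m³ = 1,180,000 L.
Hardness to add: (219 − 135) = 84 mg/L as CaCO₃ × 1,180,000 L = 99,120 g as CaCO₃.
Moles of Ca²⁺ (1 mol Ca²⁺ ≡ 1 mol CaCO₃): 99,120 / 100.1 g/mol = 990.2 mol.
Mass of CaCl₂: 990.2 × 111 = 109,900 g.

110 kg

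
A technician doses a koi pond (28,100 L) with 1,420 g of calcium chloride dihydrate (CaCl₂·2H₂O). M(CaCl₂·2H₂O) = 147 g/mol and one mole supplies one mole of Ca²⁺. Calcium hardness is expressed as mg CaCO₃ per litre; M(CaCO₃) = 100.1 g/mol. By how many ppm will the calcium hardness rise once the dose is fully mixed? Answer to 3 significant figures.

Moles of Ca²⁺: 1,420 g ÷ 147 g/mol = 9.66 mol.
As CaCO₃: 9.66 mol × 100.1 g/mol = 967 g.
Rise: 967 g / 28,100 L × 1000 = 34.41 mg/L.

34.4 ppm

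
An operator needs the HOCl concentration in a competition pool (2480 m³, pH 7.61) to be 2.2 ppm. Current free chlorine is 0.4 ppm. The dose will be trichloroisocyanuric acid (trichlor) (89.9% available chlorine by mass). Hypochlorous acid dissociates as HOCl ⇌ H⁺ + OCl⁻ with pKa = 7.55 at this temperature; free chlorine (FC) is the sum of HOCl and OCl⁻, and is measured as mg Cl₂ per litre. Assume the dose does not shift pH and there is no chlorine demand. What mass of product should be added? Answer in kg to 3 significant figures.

11.9 kg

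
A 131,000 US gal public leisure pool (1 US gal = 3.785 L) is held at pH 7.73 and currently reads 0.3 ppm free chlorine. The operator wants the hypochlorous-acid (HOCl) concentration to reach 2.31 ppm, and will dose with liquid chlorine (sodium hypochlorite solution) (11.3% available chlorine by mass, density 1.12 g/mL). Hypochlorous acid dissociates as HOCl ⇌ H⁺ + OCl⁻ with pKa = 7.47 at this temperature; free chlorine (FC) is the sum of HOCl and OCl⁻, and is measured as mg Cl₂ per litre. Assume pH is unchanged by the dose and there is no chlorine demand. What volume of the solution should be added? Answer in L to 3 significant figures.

24.3 L

Volume: 131,000 US gal × 3.785 L/gal = 495,835 L.
[OCl⁻]/[HOCl] = 10^(pH − pKa) = 10^(7.73 − 7.47) = 1.82; fraction as HOCl = 1/(1 + 1.82) = 0.3546.
Free chlorine required for 2.31 ppm HOCl: 2.31 / 0.3546 = 6.514 ppm.
FC to add: 6.514 − 0.3 = 6.214 mg/L as Cl₂.
Cl₂ equivalent: 6.214 mg/L × 495,835 L = 3081 g.
Product at 11.3% available Cl: 3081 / 0.113 = 27,260 g.
Volume: 27,260 g ÷ 1.12 g/mL = 24,340 mL.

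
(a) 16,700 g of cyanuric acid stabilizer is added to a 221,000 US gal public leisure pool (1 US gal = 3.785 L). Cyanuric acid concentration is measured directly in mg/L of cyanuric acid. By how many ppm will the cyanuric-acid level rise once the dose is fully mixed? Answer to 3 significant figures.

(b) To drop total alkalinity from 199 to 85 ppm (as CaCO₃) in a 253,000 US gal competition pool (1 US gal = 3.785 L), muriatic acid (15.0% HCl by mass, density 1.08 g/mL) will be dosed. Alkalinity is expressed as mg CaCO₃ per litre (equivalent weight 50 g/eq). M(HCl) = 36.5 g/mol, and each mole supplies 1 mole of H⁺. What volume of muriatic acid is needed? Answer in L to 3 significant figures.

(a) 20.0 ppm; (b) 492 L

(a) Volume: 221,000 US gal × 3.785 L/gal = 836,485 L.
(a) Rise: 16,700 g / 836,485 L × 1000 = 19.96 mg/L.

(b) Volume: 253,000 US gal × 3.785 L/gal = 957,605 L.
(b) Alkalinity to neutralize: (199 − 85) = 114 mg/L as CaCO₃ × 957,605 L = 109,200 g as CaCO₃.
(b) Equivalents of H⁺ required: 109,200 ÷ 50 g/eq = 2183 eq = 2183 mol HCl.
(b) Mass of HCl: 2183 × 36.5 = 79,690 g.
(b) Mass of 15.0% solution: 79,690 / 0.15 = 531,300 g.
(b) Volume: 531,300 g ÷ 1.08 g/mL = 491,900 mL.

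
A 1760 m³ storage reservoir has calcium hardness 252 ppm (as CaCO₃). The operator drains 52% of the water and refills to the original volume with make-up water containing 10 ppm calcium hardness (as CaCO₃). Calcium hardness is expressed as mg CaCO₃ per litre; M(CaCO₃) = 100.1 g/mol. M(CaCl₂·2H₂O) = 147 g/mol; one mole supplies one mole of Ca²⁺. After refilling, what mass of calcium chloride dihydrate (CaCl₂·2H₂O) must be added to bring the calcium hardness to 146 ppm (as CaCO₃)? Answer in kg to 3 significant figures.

Volume: 1760 m³ = 1,760,000 L.
After draining 52% and refilling: 252 × 0.48 + 10 × 0.52 = 126.16 ppm.
Deficit to target: 146 − 126.16 = 19.84 mg/L.
As CaCO₃: 19.84 mg/L × 1,760,000 L = 34,920 g; ÷ 100.1 = 348.8 mol Ca²⁺.
Mass: 348.8 × 147 = 51,280 g.

51.3 kg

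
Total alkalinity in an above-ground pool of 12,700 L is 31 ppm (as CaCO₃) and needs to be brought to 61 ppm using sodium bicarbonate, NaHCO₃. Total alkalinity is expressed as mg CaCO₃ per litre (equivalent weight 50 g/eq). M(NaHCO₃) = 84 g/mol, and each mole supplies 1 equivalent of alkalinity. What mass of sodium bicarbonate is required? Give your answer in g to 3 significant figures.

Alkalinity to add: (61 − 31) = 30 mg/L as CaCO₃ × 12,700 L = 381 g as CaCO₃.
Equivalents: 381 g ÷ 50 g/eq = 7.62 eq.
NaHCO₃ supplies 1 eq per mole → 7.62 mol.
Mass: 7.62 mol × 84 g/mol = 640.1 g.

640 g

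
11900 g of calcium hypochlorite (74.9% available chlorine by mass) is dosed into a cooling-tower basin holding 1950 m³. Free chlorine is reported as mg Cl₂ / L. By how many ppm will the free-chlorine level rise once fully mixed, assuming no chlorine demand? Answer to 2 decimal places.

Volume: 1950 m³ = 1,950,000 L.
Available chlorine delivered: 11,900 g × 0.749 = 8913 g as Cl₂.
Concentration rise: 8913 g / 1,950,000 L = 4.571 mg/L = 4.57 ppm.

4.57 ppm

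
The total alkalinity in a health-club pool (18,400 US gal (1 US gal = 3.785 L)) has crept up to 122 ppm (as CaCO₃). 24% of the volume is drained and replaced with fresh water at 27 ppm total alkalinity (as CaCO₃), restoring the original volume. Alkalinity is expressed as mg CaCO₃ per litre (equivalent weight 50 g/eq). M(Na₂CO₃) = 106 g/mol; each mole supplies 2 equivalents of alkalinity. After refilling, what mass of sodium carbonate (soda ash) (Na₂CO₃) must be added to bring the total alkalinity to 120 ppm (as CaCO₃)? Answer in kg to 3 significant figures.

1.54 kg

Volume: 18,400 US gal × 3.785 L/gal = 69,644 L.
After draining 24% and refilling: 122 × 0.76 + 27 × 0.24 = 99.2 ppm.
Deficit to target: 120 − 99.2 = 20.8 mg/L.
As CaCO₃: 20.8 mg/L × 69,644 L = 1449 g; ÷ 50 g/eq ÷ 2 = 14.49 mol Na₂CO₃.
Mass: 14.49 × 106 = 1536 g.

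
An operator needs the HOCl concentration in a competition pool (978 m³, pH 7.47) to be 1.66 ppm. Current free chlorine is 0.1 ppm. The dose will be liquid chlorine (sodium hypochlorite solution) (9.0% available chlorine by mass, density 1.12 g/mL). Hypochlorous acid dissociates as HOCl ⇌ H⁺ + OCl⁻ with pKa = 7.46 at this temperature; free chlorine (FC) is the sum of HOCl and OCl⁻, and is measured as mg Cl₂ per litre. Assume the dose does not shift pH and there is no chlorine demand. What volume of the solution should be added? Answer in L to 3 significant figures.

Volume: 978 m³ = 978,000 L.
[OCl⁻]/[HOCl] = 10^(pH − pKa) = 10^(7.47 − 7.46) = 1.023; fraction as HOCl = 1/(1 + 1.023) = 0.4942.
Free chlorine required for 1.66 ppm HOCl: 1.66 / 0.4942 = 3.359 ppm.
FC to add: 3.359 − 0.1 = 3.259 mg/L as Cl₂.
Cl₂ equivalent: 3.259 mg/L × 978,000 L = 3187 g.
Product at 9.0% available Cl: 3187 / 0.09 = 35,410 g.
Volume: 35,410 g ÷ 1.12 g/mL = 31,620 mL.

31.6 L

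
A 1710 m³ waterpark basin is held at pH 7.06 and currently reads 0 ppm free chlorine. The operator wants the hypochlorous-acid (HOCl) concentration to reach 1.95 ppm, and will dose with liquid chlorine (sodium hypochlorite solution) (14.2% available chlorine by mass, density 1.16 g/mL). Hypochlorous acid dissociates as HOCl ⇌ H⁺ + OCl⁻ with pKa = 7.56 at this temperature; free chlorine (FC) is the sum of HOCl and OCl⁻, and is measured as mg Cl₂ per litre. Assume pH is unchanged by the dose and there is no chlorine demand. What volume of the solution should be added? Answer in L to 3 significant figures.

26.6 L

Volume: 1710 m³ = 1,710,000 L.
[OCl⁻]/[HOCl] = 10^(pH − pKa) = 10^(7.06 − 7.56) = 0.3162; fraction as HOCl = 1/(1 + 0.3162) = 0.7597.
Free chlorine required for 1.95 ppm HOCl: 1.95 / 0.7597 = 2.567 ppm.
FC to add: 2.567 − 0 = 2.567 mg/L as Cl₂.
Cl₂ equivalent: 2.567 mg/L × 1,710,000 L = 4389 g.
Product at 14.2% available Cl: 4389 / 0.142 = 30,910 g.
Volume: 30,910 g ÷ 1.16 g/mL = 26,640 mL.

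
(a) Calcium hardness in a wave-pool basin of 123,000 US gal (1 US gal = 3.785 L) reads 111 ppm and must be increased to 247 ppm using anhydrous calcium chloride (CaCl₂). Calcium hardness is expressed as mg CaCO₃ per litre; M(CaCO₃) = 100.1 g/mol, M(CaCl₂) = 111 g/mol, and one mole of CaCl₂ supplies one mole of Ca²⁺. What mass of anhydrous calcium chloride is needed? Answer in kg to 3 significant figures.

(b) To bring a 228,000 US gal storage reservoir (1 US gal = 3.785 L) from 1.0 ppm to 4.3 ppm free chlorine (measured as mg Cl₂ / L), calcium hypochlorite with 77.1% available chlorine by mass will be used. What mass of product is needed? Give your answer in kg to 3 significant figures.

(a) Volume: 123,000 US gal × 3.785 L/gal = 465,555 L.
(a) Hardness to add: (247 − 111) = 136 mg/L as CaCO₃ × 465,555 L = 63,320 g as CaCO₃.
(a) Moles of Ca²⁺ (1 mol Ca²⁺ ≡ 1 mol CaCO₃): 63,320 / 100.1 g/mol = 632.5 mol.
(a) Mass of CaCl₂: 632.5 × 111 = 70,210 g.

(b) Volume: 228,000 US gal × 3.785 L/gal = 862,980 L.
(b) Chlorine deficit: 4.3 − 1.0 = 3.3 ppm = 3.3 mg/L as Cl₂.
(b) Cl₂ equivalent needed: 3.3 mg/L × 862,980 L = 2,848,000 mg = 2848 g.
(b) Product at 77.1% available chlorine: 2848 / 0.771 = 3694 g.

(a) 70.2 kg; (b) 3.69 kg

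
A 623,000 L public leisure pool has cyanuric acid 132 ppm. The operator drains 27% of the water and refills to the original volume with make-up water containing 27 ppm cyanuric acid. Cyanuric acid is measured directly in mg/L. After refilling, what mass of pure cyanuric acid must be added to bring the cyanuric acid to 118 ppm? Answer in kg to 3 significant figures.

8.94 kg

After draining 27% and refilling: 132 × 0.73 + 27 × 0.27 = 103.65 ppm.
Deficit to target: 118 − 103.65 = 14.35 mg/L.
Mass: 14.35 mg/L × 623,000 L = 8940 g cyanuric acid.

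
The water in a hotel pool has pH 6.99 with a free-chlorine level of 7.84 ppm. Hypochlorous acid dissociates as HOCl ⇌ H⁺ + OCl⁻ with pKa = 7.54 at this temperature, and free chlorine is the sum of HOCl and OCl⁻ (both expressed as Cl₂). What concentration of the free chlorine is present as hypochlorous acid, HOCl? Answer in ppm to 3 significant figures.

6.12 ppm

[OCl⁻]/[HOCl] = 10^(pH − pKa) = 10^(6.99 − 7.54) = 10^-0.55 = 0.2818.
Fraction as HOCl = 1 / (1 + 0.2818) = 0.7801.
HOCl = 0.7801 × 7.84 ppm = 6.116 ppm.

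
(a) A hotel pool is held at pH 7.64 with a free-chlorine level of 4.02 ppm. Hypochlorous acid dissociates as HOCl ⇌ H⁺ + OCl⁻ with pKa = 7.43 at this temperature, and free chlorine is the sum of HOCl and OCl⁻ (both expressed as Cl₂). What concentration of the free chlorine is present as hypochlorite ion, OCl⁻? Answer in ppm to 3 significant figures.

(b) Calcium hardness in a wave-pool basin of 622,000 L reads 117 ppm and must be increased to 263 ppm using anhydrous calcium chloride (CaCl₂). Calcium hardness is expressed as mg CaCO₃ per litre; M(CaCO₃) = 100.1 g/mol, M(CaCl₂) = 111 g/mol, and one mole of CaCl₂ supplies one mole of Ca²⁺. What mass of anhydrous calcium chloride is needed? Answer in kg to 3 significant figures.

(a) 2.49 ppm; (b) 101 kg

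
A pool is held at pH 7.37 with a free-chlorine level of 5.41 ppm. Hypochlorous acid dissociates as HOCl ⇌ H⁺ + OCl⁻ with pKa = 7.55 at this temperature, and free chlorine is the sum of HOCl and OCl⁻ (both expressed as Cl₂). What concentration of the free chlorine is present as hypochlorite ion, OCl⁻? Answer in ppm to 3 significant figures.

2.15 ppm

[OCl⁻]/[HOCl] = 10^(pH − pKa) = 10^(7.37 − 7.55) = 10^-0.18 = 0.6607.
Fraction as HOCl = 1 / (1 + 0.6607) = 0.6022.
OCl⁻ = (1 − 0.6022) × 5.41 ppm = 2.152 ppm.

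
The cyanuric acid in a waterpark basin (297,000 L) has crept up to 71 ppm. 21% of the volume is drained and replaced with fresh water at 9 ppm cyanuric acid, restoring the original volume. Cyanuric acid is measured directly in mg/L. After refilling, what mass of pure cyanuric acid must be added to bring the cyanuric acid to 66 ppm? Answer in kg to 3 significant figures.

After draining 21% and refilling: 71 × 0.79 + 9 × 0.21 = 57.98 ppm.
Deficit to target: 66 − 57.98 = 8.02 mg/L.
Mass: 8.02 mg/L × 297,000 L = 2382 g cyanuric acid.

2.38 kg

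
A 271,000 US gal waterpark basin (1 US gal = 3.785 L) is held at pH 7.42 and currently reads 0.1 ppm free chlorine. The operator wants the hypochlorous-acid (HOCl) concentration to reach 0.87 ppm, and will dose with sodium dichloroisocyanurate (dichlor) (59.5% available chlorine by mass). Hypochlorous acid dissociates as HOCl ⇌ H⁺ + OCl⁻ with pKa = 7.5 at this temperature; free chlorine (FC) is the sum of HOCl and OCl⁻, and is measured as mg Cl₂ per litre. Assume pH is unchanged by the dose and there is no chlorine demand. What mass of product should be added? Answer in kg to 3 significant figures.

2.57 kg

Volume: 271,000 US gal × 3.785 L/gal = 1,025,735 L.
[OCl⁻]/[HOCl] = 10^(pH − pKa) = 10^(7.42 − 7.5) = 0.8318; fraction as HOCl = 1/(1 + 0.8318) = 0.5459.
Free chlorine required for 0.87 ppm HOCl: 0.87 / 0.5459 = 1.594 ppm.
FC to add: 1.594 − 0.1 = 1.494 mg/L as Cl₂.
Cl₂ equivalent: 1.494 mg/L × 1,025,735 L = 1532 g.
Product at 59.5% available Cl: 1532 / 0.595 = 2575 g.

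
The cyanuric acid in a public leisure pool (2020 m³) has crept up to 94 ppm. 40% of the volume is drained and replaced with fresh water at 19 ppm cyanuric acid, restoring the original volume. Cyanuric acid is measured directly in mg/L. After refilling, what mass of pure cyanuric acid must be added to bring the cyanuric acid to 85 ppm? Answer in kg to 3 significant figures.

Volume: 2020 m³ = 2,020,000 L.
After draining 40% and refilling: 94 × 0.60 + 19 × 0.40 = 64 ppm.
Deficit to target: 85 − 64 = 21 mg/L.
Mass: 21 mg/L × 2,020,000 L = 42,420 g cyanuric acid.

42.4 kg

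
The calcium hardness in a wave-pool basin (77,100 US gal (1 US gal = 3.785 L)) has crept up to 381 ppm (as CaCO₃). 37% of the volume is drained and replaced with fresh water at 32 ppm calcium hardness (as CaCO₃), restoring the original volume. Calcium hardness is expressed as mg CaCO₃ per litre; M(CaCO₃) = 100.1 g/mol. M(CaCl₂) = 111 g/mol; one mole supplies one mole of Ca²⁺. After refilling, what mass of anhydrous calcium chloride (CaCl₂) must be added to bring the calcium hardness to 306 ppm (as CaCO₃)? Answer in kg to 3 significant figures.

17.5 kg

Volume: 77,100 US gal × 3.785 L/gal = 291,824 L.
After draining 37% and refilling: 381 × 0.63 + 32 × 0.37 = 251.87 ppm.
Deficit to target: 306 − 251.87 = 54.13 mg/L.
As CaCO₃: 54.13 mg/L × 291,824 L = 15,800 g; ÷ 100.1 = 157.8 mol Ca²⁺.
Mass: 157.8 × 111 = 17,520 g.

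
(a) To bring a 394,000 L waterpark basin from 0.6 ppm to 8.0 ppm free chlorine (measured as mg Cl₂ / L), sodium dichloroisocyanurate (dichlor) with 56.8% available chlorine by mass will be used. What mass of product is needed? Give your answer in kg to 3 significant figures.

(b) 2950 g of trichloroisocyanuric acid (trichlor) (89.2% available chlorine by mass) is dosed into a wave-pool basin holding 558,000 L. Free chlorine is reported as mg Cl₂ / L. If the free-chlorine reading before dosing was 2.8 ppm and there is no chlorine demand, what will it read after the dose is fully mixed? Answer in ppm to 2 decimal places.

(a) 5.13 kg; (b) 7.52 ppm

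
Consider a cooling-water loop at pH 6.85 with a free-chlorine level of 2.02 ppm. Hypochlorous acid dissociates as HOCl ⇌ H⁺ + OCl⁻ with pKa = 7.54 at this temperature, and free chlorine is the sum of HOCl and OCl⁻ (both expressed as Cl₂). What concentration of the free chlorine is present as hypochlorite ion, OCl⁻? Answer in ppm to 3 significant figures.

0.343 ppm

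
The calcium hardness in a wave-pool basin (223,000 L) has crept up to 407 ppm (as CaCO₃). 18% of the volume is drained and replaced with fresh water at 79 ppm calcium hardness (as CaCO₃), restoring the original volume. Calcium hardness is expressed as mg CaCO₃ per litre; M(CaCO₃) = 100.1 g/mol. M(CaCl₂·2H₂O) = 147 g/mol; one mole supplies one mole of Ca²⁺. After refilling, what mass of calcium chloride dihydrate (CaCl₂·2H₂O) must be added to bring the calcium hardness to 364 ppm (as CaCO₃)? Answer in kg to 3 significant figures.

After draining 18% and refilling: 407 × 0.82 + 79 × 0.18 = 347.96 ppm.
Deficit to target: 364 − 347.96 = 16.04 mg/L.
As CaCO₃: 16.04 mg/L × 223,000 L = 3577 g; ÷ 100.1 = 35.73 mol Ca²⁺.
Mass: 35.73 × 147 = 5253 g.

5.25 kg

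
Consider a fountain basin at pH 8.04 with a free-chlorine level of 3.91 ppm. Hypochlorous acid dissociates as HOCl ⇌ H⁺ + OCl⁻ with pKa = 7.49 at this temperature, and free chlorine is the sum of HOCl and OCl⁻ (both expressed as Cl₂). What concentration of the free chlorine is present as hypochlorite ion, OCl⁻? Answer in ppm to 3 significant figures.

3.05 ppm

[OCl⁻]/[HOCl] = 10^(pH − pKa) = 10^(8.04 − 7.49) = 10^0.55 = 3.548.
Fraction as HOCl = 1 / (1 + 3.548) = 0.2199.
OCl⁻ = (1 − 0.2199) × 3.91 ppm = 3.05 ppm.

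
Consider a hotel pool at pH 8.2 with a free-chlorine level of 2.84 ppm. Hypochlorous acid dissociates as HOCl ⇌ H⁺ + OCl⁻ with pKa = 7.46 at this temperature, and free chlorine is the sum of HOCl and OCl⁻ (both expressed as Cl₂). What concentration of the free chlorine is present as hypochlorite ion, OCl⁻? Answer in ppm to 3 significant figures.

2.40 ppm

[OCl⁻]/[HOCl] = 10^(pH − pKa) = 10^(8.2 − 7.46) = 10^0.74 = 5.495.
Fraction as HOCl = 1 / (1 + 5.495) = 0.154.
OCl⁻ = (1 − 0.154) × 2.84 ppm = 2.403 ppm.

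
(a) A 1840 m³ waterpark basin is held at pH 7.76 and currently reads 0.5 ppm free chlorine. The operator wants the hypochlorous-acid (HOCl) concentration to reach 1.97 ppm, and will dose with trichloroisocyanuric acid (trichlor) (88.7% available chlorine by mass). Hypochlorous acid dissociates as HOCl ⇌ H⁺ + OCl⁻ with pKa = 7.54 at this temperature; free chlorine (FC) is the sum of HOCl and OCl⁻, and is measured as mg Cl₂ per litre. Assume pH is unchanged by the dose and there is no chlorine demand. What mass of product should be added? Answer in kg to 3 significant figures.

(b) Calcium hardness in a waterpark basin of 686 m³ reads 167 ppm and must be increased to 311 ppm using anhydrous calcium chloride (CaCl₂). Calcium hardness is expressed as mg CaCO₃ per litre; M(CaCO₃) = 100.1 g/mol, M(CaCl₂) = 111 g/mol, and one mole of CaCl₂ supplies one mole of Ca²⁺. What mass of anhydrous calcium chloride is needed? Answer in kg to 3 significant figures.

(a) 9.83 kg; (b) 110 kg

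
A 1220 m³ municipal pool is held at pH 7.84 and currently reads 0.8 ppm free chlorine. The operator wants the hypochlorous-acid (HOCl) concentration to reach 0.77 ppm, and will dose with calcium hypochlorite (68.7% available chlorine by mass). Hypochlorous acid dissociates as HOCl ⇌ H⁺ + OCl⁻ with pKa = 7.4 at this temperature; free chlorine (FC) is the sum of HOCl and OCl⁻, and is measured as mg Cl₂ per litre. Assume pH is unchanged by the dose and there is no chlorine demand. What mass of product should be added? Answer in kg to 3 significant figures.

3.71 kg

Volume: 1220 m³ = 1,220,000 L.
[OCl⁻]/[HOCl] = 10^(pH − pKa) = 10^(7.84 − 7.4) = 2.754; fraction as HOCl = 1/(1 + 2.754) = 0.2664.
Free chlorine required for 0.77 ppm HOCl: 0.77 / 0.2664 = 2.891 ppm.
FC to add: 2.891 − 0.8 = 2.091 mg/L as Cl₂.
Cl₂ equivalent: 2.091 mg/L × 1,220,000 L = 2551 g.
Product at 68.7% available Cl: 2551 / 0.687 = 3713 g.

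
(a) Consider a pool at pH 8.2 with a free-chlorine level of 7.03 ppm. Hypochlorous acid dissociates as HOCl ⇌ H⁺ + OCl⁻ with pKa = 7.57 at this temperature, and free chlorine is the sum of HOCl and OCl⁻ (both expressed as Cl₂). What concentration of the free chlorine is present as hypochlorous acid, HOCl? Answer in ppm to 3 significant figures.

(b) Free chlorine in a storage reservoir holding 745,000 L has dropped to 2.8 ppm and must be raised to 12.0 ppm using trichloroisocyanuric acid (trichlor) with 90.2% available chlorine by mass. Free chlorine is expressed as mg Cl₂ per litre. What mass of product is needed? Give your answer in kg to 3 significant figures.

(a) [OCl⁻]/[HOCl] = 10^(pH − pKa) = 10^(8.2 − 7.57) = 10^0.63 = 4.266.
(a) Fraction as HOCl = 1 / (1 + 4.266) = 0.1899.
(a) HOCl = 0.1899 × 7.03 ppm = 1.335 ppm.

(b) Chlorine deficit: 12.0 − 2.8 = 9.2 ppm = 9.2 mg/L as Cl₂.
(b) Cl₂ equivalent needed: 9.2 mg/L × 745,000 L = 6,854,000 mg = 6854 g.
(b) Product at 90.2% available chlorine: 6854 / 0.902 = 7599 g.

(a) 1.34 ppm; (b) 7.60 kg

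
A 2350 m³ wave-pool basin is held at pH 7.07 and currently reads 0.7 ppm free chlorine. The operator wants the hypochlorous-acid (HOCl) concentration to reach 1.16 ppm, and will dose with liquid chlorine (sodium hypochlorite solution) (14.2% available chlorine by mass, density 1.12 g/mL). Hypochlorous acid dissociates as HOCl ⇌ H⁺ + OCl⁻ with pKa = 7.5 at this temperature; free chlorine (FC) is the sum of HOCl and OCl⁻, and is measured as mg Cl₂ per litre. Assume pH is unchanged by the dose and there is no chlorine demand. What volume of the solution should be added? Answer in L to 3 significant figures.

Volume: 2350 m³ = 2,350,000 L.
[OCl⁻]/[HOCl] = 10^(pH − pKa) = 10^(7.07 − 7.5) = 0.3715; fraction as HOCl = 1/(1 + 0.3715) = 0.7291.
Free chlorine required for 1.16 ppm HOCl: 1.16 / 0.7291 = 1.591 ppm.
FC to add: 1.591 − 0.7 = 0.891 mg/L as Cl₂.
Cl₂ equivalent: 0.891 mg/L × 2,350,000 L = 2094 g.
Product at 14.2% available Cl: 2094 / 0.142 = 14,750 g.
Volume: 14,750 g ÷ 1.12 g/mL = 13,170 mL.

13.2 L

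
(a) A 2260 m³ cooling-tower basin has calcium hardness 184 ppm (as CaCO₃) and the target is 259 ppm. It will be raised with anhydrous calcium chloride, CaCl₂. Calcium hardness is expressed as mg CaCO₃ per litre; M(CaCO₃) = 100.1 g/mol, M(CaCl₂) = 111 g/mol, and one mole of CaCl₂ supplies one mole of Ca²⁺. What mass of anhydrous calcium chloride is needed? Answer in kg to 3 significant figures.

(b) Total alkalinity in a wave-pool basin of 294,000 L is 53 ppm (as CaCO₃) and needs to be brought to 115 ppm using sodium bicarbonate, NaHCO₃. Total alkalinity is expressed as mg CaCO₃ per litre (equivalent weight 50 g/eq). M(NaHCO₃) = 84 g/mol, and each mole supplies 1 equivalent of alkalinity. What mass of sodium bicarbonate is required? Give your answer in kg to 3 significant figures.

(a) 188 kg; (b) 30.6 kg

(a) Volume: 2260 m³ = 2,260,000 L.
(a) Hardness to add: (259 − 184) = 75 mg/L as CaCO₃ × 2,260,000 L = 169,500 g as CaCO₃.
(a) Moles of Ca²⁺ (1 mol Ca²⁺ ≡ 1 mol CaCO₃): 169,500 / 100.1 g/mol = 1693 mol.
(a) Mass of CaCl₂: 1693 × 111 = 188,000 g.

(b) Alkalinity to add: (115 − 53) = 62 mg/L as CaCO₃ × 294,000 L = 18,230 g as CaCO₃.
(b) Equivalents: 18,230 g ÷ 50 g/eq = 364.6 eq.
(b) NaHCO₃ supplies 1 eq per mole → 364.6 mol.
(b) Mass: 364.6 mol × 84 g/mol = 30,620 g.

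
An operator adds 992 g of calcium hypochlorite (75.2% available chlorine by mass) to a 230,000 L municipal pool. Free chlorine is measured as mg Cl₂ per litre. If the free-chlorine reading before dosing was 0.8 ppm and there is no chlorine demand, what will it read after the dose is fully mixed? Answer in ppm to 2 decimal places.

4.04 ppm

Available chlorine delivered: 992 g × 0.752 = 746 g as Cl₂.
Concentration rise: 746 g / 230,000 L = 3.243 mg/L = 3.24 ppm.
Final FC: 0.8 + 3.24 = 4.04 ppm.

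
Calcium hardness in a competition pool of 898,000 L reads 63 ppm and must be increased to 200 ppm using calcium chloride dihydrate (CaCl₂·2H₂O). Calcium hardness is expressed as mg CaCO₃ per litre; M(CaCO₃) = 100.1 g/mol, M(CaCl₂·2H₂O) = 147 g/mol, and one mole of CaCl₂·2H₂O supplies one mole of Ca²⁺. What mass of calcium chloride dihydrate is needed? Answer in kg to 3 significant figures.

181 kg

Hardness to add: (200 − 63) = 137 mg/L as CaCO₃ × 898,000 L = 123,000 g as CaCO₃.
Moles of Ca²⁺ (1 mol Ca²⁺ ≡ 1 mol CaCO₃): 123,000 / 100.1 g/mol = 1229 mol.
Mass of CaCl₂·2H₂O: 1229 × 147 = 180,700 g.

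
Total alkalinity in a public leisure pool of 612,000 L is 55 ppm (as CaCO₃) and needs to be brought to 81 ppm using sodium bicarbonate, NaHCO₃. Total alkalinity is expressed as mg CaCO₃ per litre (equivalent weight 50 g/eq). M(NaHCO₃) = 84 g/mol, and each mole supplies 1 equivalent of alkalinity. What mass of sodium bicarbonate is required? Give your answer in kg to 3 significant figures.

26.7 kg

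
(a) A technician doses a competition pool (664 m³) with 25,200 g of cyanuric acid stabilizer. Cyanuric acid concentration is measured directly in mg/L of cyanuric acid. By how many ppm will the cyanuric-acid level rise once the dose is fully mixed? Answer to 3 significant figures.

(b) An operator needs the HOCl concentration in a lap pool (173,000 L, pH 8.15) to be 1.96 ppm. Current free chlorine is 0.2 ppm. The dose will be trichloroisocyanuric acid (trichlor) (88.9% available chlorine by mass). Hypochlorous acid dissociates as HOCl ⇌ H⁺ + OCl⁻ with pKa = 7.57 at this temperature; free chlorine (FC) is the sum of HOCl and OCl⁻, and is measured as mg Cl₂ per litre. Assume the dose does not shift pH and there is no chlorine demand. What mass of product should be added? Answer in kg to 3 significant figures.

(a) 38.0 ppm; (b) 1.79 kg

(a) Volume: 664 m³ = 664,000 L.
(a) Rise: 25,200 g / 664,000 L × 1000 = 37.95 mg/L.

(b) [OCl⁻]/[HOCl] = 10^(pH − pKa) = 10^(8.15 − 7.57) = 3.802; fraction as HOCl = 1/(1 + 3.802) = 0.2083.
(b) Free chlorine required for 1.96 ppm HOCl: 1.96 / 0.2083 = 9.412 ppm.
(b) FC to add: 9.412 − 0.2 = 9.212 mg/L as Cl₂.
(b) Cl₂ equivalent: 9.212 mg/L × 173,000 L = 1594 g.
(b) Product at 88.9% available Cl: 1594 / 0.889 = 1793 g.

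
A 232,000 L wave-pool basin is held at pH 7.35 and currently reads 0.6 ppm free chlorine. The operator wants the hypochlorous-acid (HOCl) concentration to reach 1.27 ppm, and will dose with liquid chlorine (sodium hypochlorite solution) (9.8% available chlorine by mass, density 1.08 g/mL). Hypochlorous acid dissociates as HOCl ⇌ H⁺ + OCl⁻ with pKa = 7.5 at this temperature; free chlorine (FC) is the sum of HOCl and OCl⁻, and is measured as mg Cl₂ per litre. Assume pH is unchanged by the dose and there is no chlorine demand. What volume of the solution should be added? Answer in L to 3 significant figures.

3.44 L

[OCl⁻]/[HOCl] = 10^(pH − pKa) = 10^(7.35 − 7.5) = 0.7079; fraction as HOCl = 1/(1 + 0.7079) = 0.5855.
Free chlorine required for 1.27 ppm HOCl: 1.27 / 0.5855 = 2.169 ppm.
FC to add: 2.169 − 0.6 = 1.569 mg/L as Cl₂.
Cl₂ equivalent: 1.569 mg/L × 232,000 L = 364 g.
Product at 9.8% available Cl: 364 / 0.098 = 3715 g.
Volume: 3715 g ÷ 1.08 g/mL = 3439 mL.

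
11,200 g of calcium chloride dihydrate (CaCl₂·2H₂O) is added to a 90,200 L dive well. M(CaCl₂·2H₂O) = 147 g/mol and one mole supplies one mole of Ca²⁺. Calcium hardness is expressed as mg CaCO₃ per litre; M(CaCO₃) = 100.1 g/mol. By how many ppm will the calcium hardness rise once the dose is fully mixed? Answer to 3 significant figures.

84.6 ppm

Moles of Ca²⁺: 11,200 g ÷ 147 g/mol = 76.19 mol.
As CaCO₃: 76.19 mol × 100.1 g/mol = 7627 g.
Rise: 7627 g / 90,200 L × 1000 = 84.55 mg/L.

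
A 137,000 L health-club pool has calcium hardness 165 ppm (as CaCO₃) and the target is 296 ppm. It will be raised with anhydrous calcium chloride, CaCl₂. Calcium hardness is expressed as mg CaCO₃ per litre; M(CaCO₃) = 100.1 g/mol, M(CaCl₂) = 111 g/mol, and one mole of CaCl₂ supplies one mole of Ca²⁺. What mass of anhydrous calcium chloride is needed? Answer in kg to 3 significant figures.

Hardness to add: (296 − 165) = 131 mg/L as CaCO₃ × 137,000 L = 17,950 g as CaCO₃.
Moles of Ca²⁺ (1 mol Ca²⁺ ≡ 1 mol CaCO₃): 17,950 / 100.1 g/mol = 179.3 mol.
Mass of CaCl₂: 179.3 × 111 = 19,900 g.

19.9 kg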